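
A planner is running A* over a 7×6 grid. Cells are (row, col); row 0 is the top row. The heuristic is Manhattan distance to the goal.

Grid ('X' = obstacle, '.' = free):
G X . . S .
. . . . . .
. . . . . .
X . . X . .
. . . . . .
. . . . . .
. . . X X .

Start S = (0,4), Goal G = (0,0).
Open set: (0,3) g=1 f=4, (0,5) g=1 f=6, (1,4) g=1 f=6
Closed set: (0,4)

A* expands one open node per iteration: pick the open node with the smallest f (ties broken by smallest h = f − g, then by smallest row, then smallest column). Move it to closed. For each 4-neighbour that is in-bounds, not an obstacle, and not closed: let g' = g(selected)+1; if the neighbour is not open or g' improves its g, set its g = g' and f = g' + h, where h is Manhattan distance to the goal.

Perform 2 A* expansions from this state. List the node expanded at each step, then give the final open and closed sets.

step 1: expand (0,3) (f=4, h=3) → closed; open now [(0,2) g=2 f=4, (0,5) g=1 f=6, (1,3) g=2 f=6, (1,4) g=1 f=6]
step 2: expand (0,2) (f=4, h=2) → closed; open now [(0,5) g=1 f=6, (1,2) g=3 f=6, (1,3) g=2 f=6, (1,4) g=1 f=6]

order=[(0,3) → (0,2)]; open=[(0,5) g=1 f=6, (1,2) g=3 f=6, (1,3) g=2 f=6, (1,4) g=1 f=6]; closed=[(0,2), (0,3), (0,4)]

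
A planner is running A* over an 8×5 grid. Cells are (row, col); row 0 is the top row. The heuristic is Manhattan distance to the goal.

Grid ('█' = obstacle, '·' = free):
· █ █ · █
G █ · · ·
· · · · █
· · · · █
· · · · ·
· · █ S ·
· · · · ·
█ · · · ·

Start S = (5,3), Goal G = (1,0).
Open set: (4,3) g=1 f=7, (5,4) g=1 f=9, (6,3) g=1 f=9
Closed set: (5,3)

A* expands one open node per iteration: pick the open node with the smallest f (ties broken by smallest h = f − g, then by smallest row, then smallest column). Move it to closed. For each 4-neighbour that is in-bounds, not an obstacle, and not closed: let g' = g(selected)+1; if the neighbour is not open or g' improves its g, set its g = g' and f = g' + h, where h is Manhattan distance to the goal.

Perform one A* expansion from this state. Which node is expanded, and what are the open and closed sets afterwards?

step 1: expand (4,3) (f=7, h=6) → closed; open now [(3,3) g=2 f=7, (4,2) g=2 f=7, (4,4) g=2 f=9, (5,4) g=1 f=9, (6,3) g=1 f=9]

expanded=(4,3); open=[(3,3) g=2 f=7, (4,2) g=2 f=7, (4,4) g=2 f=9, (5,4) g=1 f=9, (6,3) g=1 f=9]; closed=[(4,3), (5,3)]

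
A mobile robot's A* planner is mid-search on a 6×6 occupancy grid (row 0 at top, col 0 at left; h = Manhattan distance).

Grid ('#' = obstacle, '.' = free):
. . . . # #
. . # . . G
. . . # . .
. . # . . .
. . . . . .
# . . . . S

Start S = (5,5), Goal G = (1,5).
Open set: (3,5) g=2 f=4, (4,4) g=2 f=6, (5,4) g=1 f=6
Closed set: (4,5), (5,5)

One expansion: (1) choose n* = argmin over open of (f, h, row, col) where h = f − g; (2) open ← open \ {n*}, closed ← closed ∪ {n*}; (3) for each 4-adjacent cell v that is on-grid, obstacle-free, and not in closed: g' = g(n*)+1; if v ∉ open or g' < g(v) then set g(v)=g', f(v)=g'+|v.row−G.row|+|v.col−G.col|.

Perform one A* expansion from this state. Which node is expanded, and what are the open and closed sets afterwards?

step 1: expand (3,5) (f=4, h=2) → closed; open now [(2,5) g=3 f=4, (3,4) g=3 f=6, (4,4) g=2 f=6, (5,4) g=1 f=6]

expanded=(3,5); open=[(2,5) g=3 f=4, (3,4) g=3 f=6, (4,4) g=2 f=6, (5,4) g=1 f=6]; closed=[(3,5), (4,5), (5,5)]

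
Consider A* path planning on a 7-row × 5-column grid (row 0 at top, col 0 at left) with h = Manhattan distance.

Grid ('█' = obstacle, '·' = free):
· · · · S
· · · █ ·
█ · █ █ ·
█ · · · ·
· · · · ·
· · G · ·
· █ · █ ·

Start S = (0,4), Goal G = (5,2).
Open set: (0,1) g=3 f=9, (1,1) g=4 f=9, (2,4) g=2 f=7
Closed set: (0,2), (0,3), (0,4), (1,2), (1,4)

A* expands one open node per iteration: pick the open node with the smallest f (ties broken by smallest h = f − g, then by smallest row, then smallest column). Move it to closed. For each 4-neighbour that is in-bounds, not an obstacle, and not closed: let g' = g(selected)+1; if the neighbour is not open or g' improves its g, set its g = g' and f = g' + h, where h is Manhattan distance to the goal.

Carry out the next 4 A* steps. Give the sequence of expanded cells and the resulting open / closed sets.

step 1: expand (2,4) (f=7, h=5) → closed; open now [(0,1) g=3 f=9, (1,1) g=4 f=9, (3,4) g=3 f=7]
step 2: expand (3,4) (f=7, h=4) → closed; open now [(0,1) g=3 f=9, (1,1) g=4 f=9, (3,3) g=4 f=7, (4,4) g=4 f=7]
step 3: expand (3,3) (f=7, h=3) → closed; open now [(0,1) g=3 f=9, (1,1) g=4 f=9, (3,2) g=5 f=7, (4,3) g=5 f=7, (4,4) g=4 f=7]
step 4: expand (3,2) (f=7, h=2) → closed; open now [(0,1) g=3 f=9, (1,1) g=4 f=9, (3,1) g=6 f=9, (4,2) g=6 f=7, (4,3) g=5 f=7, (4,4) g=4 f=7]

order=[(2,4) → (3,4) → (3,3) → (3,2)]; open=[(0,1) g=3 f=9, (1,1) g=4 f=9, (3,1) g=6 f=9, (4,2) g=6 f=7, (4,3) g=5 f=7, (4,4) g=4 f=7]; closed=[(0,2), (0,3), (0,4), (1,2), (1,4), (2,4), (3,2), (3,3), (3,4)]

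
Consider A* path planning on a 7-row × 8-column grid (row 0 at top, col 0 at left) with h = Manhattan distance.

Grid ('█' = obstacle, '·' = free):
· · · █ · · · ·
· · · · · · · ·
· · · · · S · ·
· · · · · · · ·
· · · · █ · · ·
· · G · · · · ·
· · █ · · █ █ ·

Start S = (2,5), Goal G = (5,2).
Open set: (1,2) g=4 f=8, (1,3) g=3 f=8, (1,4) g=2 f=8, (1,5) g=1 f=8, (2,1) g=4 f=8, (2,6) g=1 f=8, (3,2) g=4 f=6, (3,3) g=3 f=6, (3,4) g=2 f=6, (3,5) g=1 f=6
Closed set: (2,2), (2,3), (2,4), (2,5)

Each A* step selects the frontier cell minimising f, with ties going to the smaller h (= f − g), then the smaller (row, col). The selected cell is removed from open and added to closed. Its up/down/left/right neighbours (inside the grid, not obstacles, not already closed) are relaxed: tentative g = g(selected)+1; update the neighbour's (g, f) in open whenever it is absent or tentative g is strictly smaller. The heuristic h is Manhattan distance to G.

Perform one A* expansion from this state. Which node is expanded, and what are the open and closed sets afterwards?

step 1: expand (3,2) (f=6, h=2) → closed; open now [(1,2) g=4 f=8, (1,3) g=3 f=8, (1,4) g=2 f=8, (1,5) g=1 f=8, (2,1) g=4 f=8, (2,6) g=1 f=8, (3,1) g=5 f=8, (3,3) g=3 f=6, (3,4) g=2 f=6, (3,5) g=1 f=6, (4,2) g=5 f=6]

expanded=(3,2); open=[(1,2) g=4 f=8, (1,3) g=3 f=8, (1,4) g=2 f=8, (1,5) g=1 f=8, (2,1) g=4 f=8, (2,6) g=1 f=8, (3,1) g=5 f=8, (3,3) g=3 f=6, (3,4) g=2 f=6, (3,5) g=1 f=6, (4,2) g=5 f=6]; closed=[(2,2), (2,3), (2,4), (2,5), (3,2)]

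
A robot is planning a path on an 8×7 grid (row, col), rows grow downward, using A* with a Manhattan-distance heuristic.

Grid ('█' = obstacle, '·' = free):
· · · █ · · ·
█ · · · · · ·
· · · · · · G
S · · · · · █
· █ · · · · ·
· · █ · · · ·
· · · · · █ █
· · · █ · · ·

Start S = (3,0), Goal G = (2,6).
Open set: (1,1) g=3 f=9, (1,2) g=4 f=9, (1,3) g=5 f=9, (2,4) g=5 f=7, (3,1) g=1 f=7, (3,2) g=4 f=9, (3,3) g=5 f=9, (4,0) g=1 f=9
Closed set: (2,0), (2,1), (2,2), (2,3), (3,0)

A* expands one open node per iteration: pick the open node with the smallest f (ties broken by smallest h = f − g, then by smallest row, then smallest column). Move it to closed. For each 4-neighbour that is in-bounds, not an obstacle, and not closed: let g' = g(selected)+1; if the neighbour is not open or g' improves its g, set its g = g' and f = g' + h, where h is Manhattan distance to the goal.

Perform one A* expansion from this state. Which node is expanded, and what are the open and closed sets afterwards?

expanded=(2,4); open=[(1,1) g=3 f=9, (1,2) g=4 f=9, (1,3) g=5 f=9, (1,4) g=6 f=9, (2,5) g=6 f=7, (3,1) g=1 f=7, (3,2) g=4 f=9, (3,3) g=5 f=9, (3,4) g=6 f=9, (4,0) g=1 f=9]; closed=[(2,0), (2,1), (2,2), (2,3), (2,4), (3,0)]

step 1: expand (2,4) (f=7, h=2) → closed; open now [(1,1) g=3 f=9, (1,2) g=4 f=9, (1,3) g=5 f=9, (1,4) g=6 f=9, (2,5) g=6 f=7, (3,1) g=1 f=7, (3,2) g=4 f=9, (3,3) g=5 f=9, (3,4) g=6 f=9, (4,0) g=1 f=9]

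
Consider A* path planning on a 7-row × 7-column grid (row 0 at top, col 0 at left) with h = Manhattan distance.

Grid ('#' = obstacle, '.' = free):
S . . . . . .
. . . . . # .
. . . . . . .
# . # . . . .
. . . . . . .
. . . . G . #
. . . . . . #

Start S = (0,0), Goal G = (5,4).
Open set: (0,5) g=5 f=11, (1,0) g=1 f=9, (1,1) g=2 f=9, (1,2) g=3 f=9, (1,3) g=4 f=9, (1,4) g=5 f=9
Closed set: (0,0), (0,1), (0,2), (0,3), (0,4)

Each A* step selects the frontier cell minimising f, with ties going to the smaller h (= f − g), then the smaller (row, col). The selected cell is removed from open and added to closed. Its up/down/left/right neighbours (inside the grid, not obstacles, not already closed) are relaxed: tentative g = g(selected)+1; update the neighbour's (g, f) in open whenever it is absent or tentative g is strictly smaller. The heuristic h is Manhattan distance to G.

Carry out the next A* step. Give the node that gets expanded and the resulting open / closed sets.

step 1: expand (1,4) (f=9, h=4) → closed; open now [(0,5) g=5 f=11, (1,0) g=1 f=9, (1,1) g=2 f=9, (1,2) g=3 f=9, (1,3) g=4 f=9, (2,4) g=6 f=9]

expanded=(1,4); open=[(0,5) g=5 f=11, (1,0) g=1 f=9, (1,1) g=2 f=9, (1,2) g=3 f=9, (1,3) g=4 f=9, (2,4) g=6 f=9]; closed=[(0,0), (0,1), (0,2), (0,3), (0,4), (1,4)]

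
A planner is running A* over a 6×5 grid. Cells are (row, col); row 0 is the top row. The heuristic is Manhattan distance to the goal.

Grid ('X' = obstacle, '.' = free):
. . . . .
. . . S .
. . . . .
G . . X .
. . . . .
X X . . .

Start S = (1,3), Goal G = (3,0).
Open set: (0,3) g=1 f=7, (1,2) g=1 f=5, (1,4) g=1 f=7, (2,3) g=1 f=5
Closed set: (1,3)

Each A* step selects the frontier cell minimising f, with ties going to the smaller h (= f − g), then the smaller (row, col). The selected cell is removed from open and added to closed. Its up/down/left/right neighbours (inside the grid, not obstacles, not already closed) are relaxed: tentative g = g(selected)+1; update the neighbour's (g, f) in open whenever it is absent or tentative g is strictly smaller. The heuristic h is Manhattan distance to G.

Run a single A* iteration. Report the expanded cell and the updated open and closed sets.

step 1: expand (1,2) (f=5, h=4) → closed; open now [(0,2) g=2 f=7, (0,3) g=1 f=7, (1,1) g=2 f=5, (1,4) g=1 f=7, (2,2) g=2 f=5, (2,3) g=1 f=5]

expanded=(1,2); open=[(0,2) g=2 f=7, (0,3) g=1 f=7, (1,1) g=2 f=5, (1,4) g=1 f=7, (2,2) g=2 f=5, (2,3) g=1 f=5]; closed=[(1,2), (1,3)]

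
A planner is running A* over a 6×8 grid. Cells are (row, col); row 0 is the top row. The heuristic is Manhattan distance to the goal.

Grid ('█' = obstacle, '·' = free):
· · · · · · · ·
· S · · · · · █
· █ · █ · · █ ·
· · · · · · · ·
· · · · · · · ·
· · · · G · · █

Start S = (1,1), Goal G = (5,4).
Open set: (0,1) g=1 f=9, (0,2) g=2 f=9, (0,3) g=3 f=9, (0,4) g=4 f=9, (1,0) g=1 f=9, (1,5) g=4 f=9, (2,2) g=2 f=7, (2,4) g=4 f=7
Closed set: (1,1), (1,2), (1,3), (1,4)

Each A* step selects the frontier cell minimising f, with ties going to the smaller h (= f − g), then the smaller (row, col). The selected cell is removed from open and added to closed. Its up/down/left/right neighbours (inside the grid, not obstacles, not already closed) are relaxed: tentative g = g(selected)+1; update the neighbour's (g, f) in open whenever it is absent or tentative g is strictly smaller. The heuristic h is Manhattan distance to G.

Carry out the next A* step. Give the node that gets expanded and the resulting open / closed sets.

expanded=(2,4); open=[(0,1) g=1 f=9, (0,2) g=2 f=9, (0,3) g=3 f=9, (0,4) g=4 f=9, (1,0) g=1 f=9, (1,5) g=4 f=9, (2,2) g=2 f=7, (2,5) g=5 f=9, (3,4) g=5 f=7]; closed=[(1,1), (1,2), (1,3), (1,4), (2,4)]

step 1: expand (2,4) (f=7, h=3) → closed; open now [(0,1) g=1 f=9, (0,2) g=2 f=9, (0,3) g=3 f=9, (0,4) g=4 f=9, (1,0) g=1 f=9, (1,5) g=4 f=9, (2,2) g=2 f=7, (2,5) g=5 f=9, (3,4) g=5 f=7]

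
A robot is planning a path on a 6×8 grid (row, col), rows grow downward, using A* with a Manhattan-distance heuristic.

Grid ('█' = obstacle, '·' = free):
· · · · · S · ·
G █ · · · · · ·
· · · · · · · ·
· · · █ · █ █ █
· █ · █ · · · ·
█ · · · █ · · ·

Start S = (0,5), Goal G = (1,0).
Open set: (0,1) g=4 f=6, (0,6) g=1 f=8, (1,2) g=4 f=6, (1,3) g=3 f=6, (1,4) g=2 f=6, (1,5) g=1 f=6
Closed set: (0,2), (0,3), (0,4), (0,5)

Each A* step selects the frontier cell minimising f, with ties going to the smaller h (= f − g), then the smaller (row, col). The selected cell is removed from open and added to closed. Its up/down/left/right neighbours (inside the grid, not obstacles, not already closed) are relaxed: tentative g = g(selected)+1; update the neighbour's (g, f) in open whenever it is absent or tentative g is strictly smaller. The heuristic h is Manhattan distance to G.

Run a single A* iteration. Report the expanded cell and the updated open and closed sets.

step 1: expand (0,1) (f=6, h=2) → closed; open now [(0,0) g=5 f=6, (0,6) g=1 f=8, (1,2) g=4 f=6, (1,3) g=3 f=6, (1,4) g=2 f=6, (1,5) g=1 f=6]

expanded=(0,1); open=[(0,0) g=5 f=6, (0,6) g=1 f=8, (1,2) g=4 f=6, (1,3) g=3 f=6, (1,4) g=2 f=6, (1,5) g=1 f=6]; closed=[(0,1), (0,2), (0,3), (0,4), (0,5)]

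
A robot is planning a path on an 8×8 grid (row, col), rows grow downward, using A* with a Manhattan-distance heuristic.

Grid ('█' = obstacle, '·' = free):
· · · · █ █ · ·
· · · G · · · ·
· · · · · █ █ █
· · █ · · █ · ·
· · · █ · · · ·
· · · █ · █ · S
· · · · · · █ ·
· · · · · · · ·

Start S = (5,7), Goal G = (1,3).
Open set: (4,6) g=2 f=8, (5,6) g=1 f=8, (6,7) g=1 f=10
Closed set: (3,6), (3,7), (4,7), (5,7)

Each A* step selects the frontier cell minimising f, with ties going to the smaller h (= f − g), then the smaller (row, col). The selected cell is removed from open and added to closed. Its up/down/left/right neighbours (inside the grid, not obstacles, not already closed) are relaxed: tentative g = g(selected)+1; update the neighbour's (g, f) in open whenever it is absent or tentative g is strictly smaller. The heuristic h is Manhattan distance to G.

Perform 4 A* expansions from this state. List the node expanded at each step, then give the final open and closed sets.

order=[(4,6) → (4,5) → (4,4) → (3,4)]; open=[(2,4) g=6 f=8, (3,3) g=6 f=8, (5,4) g=5 f=10, (5,6) g=1 f=8, (6,7) g=1 f=10]; closed=[(3,4), (3,6), (3,7), (4,4), (4,5), (4,6), (4,7), (5,7)]

step 1: expand (4,6) (f=8, h=6) → closed; open now [(4,5) g=3 f=8, (5,6) g=1 f=8, (6,7) g=1 f=10]
step 2: expand (4,5) (f=8, h=5) → closed; open now [(4,4) g=4 f=8, (5,6) g=1 f=8, (6,7) g=1 f=10]
step 3: expand (4,4) (f=8, h=4) → closed; open now [(3,4) g=5 f=8, (5,4) g=5 f=10, (5,6) g=1 f=8, (6,7) g=1 f=10]
step 4: expand (3,4) (f=8, h=3) → closed; open now [(2,4) g=6 f=8, (3,3) g=6 f=8, (5,4) g=5 f=10, (5,6) g=1 f=8, (6,7) g=1 f=10]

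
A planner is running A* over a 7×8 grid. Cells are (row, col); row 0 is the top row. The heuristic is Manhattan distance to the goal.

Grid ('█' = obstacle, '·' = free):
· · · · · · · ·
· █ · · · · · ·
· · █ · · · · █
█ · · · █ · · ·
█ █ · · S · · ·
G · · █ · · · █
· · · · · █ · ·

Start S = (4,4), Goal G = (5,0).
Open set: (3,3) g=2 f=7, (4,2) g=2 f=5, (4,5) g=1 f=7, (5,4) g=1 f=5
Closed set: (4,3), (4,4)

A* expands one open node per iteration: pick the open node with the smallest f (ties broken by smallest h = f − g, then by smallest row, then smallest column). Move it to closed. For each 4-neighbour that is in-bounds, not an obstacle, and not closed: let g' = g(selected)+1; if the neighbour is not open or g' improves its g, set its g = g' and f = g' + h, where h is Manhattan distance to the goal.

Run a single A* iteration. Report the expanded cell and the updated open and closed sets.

step 1: expand (4,2) (f=5, h=3) → closed; open now [(3,2) g=3 f=7, (3,3) g=2 f=7, (4,5) g=1 f=7, (5,2) g=3 f=5, (5,4) g=1 f=5]

expanded=(4,2); open=[(3,2) g=3 f=7, (3,3) g=2 f=7, (4,5) g=1 f=7, (5,2) g=3 f=5, (5,4) g=1 f=5]; closed=[(4,2), (4,3), (4,4)]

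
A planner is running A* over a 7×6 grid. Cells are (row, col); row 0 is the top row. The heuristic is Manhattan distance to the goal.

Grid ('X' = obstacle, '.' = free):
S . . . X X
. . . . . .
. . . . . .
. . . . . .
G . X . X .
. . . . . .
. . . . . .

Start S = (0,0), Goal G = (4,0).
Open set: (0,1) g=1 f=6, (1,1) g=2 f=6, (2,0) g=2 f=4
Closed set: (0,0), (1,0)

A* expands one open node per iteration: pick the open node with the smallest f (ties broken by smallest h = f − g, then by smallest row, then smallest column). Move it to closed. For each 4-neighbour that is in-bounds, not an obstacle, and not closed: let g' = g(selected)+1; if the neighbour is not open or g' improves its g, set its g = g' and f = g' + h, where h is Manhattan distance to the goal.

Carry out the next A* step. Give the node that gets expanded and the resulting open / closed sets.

step 1: expand (2,0) (f=4, h=2) → closed; open now [(0,1) g=1 f=6, (1,1) g=2 f=6, (2,1) g=3 f=6, (3,0) g=3 f=4]

expanded=(2,0); open=[(0,1) g=1 f=6, (1,1) g=2 f=6, (2,1) g=3 f=6, (3,0) g=3 f=4]; closed=[(0,0), (1,0), (2,0)]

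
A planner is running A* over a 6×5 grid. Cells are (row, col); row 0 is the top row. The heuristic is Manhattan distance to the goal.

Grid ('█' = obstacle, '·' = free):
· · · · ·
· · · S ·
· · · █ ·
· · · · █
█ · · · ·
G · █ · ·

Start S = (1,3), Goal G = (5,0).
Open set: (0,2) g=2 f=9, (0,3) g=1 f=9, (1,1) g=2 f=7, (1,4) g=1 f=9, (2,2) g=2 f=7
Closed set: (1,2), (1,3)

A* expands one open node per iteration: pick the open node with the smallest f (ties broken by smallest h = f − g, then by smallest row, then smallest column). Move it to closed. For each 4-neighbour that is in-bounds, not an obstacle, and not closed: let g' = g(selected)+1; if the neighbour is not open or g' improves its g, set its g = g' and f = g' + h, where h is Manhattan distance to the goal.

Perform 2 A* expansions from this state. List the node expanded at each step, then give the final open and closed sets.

step 1: expand (1,1) (f=7, h=5) → closed; open now [(0,1) g=3 f=9, (0,2) g=2 f=9, (0,3) g=1 f=9, (1,0) g=3 f=7, (1,4) g=1 f=9, (2,1) g=3 f=7, (2,2) g=2 f=7]
step 2: expand (1,0) (f=7, h=4) → closed; open now [(0,0) g=4 f=9, (0,1) g=3 f=9, (0,2) g=2 f=9, (0,3) g=1 f=9, (1,4) g=1 f=9, (2,0) g=4 f=7, (2,1) g=3 f=7, (2,2) g=2 f=7]

order=[(1,1) → (1,0)]; open=[(0,0) g=4 f=9, (0,1) g=3 f=9, (0,2) g=2 f=9, (0,3) g=1 f=9, (1,4) g=1 f=9, (2,0) g=4 f=7, (2,1) g=3 f=7, (2,2) g=2 f=7]; closed=[(1,0), (1,1), (1,2), (1,3)]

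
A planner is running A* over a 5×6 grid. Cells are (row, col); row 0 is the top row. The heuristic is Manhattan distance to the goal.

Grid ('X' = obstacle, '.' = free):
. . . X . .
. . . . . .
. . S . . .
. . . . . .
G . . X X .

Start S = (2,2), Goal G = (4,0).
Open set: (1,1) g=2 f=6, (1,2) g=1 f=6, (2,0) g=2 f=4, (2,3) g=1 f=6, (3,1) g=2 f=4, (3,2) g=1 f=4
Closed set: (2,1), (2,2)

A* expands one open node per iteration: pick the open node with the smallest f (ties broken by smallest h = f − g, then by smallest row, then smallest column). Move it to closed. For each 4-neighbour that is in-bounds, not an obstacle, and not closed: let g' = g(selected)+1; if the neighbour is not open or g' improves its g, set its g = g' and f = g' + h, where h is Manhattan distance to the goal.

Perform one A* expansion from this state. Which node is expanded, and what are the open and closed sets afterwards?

step 1: expand (2,0) (f=4, h=2) → closed; open now [(1,0) g=3 f=6, (1,1) g=2 f=6, (1,2) g=1 f=6, (2,3) g=1 f=6, (3,0) g=3 f=4, (3,1) g=2 f=4, (3,2) g=1 f=4]

expanded=(2,0); open=[(1,0) g=3 f=6, (1,1) g=2 f=6, (1,2) g=1 f=6, (2,3) g=1 f=6, (3,0) g=3 f=4, (3,1) g=2 f=4, (3,2) g=1 f=4]; closed=[(2,0), (2,1), (2,2)]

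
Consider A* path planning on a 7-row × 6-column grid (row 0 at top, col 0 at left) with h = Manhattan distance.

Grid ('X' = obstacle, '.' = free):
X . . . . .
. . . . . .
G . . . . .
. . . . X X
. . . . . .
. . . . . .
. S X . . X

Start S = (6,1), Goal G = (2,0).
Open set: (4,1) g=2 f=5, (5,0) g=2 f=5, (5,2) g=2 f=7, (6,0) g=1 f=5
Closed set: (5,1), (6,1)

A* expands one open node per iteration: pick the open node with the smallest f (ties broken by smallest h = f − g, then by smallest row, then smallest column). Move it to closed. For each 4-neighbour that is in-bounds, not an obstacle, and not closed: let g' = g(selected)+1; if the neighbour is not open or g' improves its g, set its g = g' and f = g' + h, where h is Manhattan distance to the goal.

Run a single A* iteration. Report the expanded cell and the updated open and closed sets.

step 1: expand (4,1) (f=5, h=3) → closed; open now [(3,1) g=3 f=5, (4,0) g=3 f=5, (4,2) g=3 f=7, (5,0) g=2 f=5, (5,2) g=2 f=7, (6,0) g=1 f=5]

expanded=(4,1); open=[(3,1) g=3 f=5, (4,0) g=3 f=5, (4,2) g=3 f=7, (5,0) g=2 f=5, (5,2) g=2 f=7, (6,0) g=1 f=5]; closed=[(4,1), (5,1), (6,1)]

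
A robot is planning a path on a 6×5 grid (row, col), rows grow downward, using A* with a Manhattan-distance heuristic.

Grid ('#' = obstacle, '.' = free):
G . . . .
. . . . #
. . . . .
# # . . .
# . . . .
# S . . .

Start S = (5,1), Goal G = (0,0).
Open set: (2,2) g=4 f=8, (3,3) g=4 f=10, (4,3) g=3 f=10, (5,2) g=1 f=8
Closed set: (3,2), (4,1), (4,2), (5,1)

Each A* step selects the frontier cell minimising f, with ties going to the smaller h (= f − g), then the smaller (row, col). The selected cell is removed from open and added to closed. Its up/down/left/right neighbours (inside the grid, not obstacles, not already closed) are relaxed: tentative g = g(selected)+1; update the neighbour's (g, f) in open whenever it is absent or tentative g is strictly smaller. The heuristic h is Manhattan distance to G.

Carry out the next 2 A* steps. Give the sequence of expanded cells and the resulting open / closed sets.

order=[(2,2) → (1,2)]; open=[(0,2) g=6 f=8, (1,1) g=6 f=8, (1,3) g=6 f=10, (2,1) g=5 f=8, (2,3) g=5 f=10, (3,3) g=4 f=10, (4,3) g=3 f=10, (5,2) g=1 f=8]; closed=[(1,2), (2,2), (3,2), (4,1), (4,2), (5,1)]

step 1: expand (2,2) (f=8, h=4) → closed; open now [(1,2) g=5 f=8, (2,1) g=5 f=8, (2,3) g=5 f=10, (3,3) g=4 f=10, (4,3) g=3 f=10, (5,2) g=1 f=8]
step 2: expand (1,2) (f=8, h=3) → closed; open now [(0,2) g=6 f=8, (1,1) g=6 f=8, (1,3) g=6 f=10, (2,1) g=5 f=8, (2,3) g=5 f=10, (3,3) g=4 f=10, (4,3) g=3 f=10, (5,2) g=1 f=8]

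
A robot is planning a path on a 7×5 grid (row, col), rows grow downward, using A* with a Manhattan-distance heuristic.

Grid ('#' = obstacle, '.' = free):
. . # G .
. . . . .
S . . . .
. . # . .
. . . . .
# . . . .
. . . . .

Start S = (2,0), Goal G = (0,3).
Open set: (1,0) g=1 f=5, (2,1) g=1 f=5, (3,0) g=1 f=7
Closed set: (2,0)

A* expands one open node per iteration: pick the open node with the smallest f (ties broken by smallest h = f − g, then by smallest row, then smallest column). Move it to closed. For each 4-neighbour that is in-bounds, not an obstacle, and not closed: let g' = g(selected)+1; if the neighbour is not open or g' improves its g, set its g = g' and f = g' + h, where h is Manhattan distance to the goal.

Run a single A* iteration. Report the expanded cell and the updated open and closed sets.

step 1: expand (1,0) (f=5, h=4) → closed; open now [(0,0) g=2 f=5, (1,1) g=2 f=5, (2,1) g=1 f=5, (3,0) g=1 f=7]

expanded=(1,0); open=[(0,0) g=2 f=5, (1,1) g=2 f=5, (2,1) g=1 f=5, (3,0) g=1 f=7]; closed=[(1,0), (2,0)]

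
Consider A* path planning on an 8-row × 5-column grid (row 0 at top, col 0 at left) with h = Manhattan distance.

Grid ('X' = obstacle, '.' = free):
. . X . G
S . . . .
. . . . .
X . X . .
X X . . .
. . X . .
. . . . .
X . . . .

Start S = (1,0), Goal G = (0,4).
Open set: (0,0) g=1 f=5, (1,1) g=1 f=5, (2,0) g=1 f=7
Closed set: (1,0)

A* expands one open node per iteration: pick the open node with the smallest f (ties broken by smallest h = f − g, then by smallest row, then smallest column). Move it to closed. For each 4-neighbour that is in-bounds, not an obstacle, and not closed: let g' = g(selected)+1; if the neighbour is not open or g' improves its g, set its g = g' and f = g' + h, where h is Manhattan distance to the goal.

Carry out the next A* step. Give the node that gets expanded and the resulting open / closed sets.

step 1: expand (0,0) (f=5, h=4) → closed; open now [(0,1) g=2 f=5, (1,1) g=1 f=5, (2,0) g=1 f=7]

expanded=(0,0); open=[(0,1) g=2 f=5, (1,1) g=1 f=5, (2,0) g=1 f=7]; closed=[(0,0), (1,0)]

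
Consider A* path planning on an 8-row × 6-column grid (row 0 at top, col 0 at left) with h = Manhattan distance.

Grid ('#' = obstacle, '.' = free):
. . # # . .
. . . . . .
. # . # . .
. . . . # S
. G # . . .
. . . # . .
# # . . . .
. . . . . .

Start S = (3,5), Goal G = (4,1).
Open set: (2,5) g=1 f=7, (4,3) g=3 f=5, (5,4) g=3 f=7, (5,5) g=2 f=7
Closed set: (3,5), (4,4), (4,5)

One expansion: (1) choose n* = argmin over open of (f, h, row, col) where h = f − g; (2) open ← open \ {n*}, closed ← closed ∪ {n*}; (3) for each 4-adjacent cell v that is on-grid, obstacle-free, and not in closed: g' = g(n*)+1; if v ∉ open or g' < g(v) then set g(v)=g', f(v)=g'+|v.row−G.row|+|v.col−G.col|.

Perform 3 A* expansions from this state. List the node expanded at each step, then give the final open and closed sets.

step 1: expand (4,3) (f=5, h=2) → closed; open now [(2,5) g=1 f=7, (3,3) g=4 f=7, (5,4) g=3 f=7, (5,5) g=2 f=7]
step 2: expand (3,3) (f=7, h=3) → closed; open now [(2,5) g=1 f=7, (3,2) g=5 f=7, (5,4) g=3 f=7, (5,5) g=2 f=7]
step 3: expand (3,2) (f=7, h=2) → closed; open now [(2,2) g=6 f=9, (2,5) g=1 f=7, (3,1) g=6 f=7, (5,4) g=3 f=7, (5,5) g=2 f=7]

order=[(4,3) → (3,3) → (3,2)]; open=[(2,2) g=6 f=9, (2,5) g=1 f=7, (3,1) g=6 f=7, (5,4) g=3 f=7, (5,5) g=2 f=7]; closed=[(3,2), (3,3), (3,5), (4,3), (4,4), (4,5)]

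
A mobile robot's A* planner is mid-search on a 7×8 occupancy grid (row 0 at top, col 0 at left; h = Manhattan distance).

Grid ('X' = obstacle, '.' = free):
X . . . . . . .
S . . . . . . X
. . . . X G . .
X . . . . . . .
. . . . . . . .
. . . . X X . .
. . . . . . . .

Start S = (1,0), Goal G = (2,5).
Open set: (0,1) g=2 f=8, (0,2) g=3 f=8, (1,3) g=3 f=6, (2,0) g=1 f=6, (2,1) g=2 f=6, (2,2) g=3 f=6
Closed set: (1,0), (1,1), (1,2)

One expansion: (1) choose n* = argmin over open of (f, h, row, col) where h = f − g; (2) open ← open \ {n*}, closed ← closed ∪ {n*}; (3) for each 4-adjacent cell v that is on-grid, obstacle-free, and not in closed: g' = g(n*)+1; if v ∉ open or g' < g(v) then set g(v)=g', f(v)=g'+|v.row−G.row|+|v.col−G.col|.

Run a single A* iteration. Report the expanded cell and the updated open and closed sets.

expanded=(1,3); open=[(0,1) g=2 f=8, (0,2) g=3 f=8, (0,3) g=4 f=8, (1,4) g=4 f=6, (2,0) g=1 f=6, (2,1) g=2 f=6, (2,2) g=3 f=6, (2,3) g=4 f=6]; closed=[(1,0), (1,1), (1,2), (1,3)]

step 1: expand (1,3) (f=6, h=3) → closed; open now [(0,1) g=2 f=8, (0,2) g=3 f=8, (0,3) g=4 f=8, (1,4) g=4 f=6, (2,0) g=1 f=6, (2,1) g=2 f=6, (2,2) g=3 f=6, (2,3) g=4 f=6]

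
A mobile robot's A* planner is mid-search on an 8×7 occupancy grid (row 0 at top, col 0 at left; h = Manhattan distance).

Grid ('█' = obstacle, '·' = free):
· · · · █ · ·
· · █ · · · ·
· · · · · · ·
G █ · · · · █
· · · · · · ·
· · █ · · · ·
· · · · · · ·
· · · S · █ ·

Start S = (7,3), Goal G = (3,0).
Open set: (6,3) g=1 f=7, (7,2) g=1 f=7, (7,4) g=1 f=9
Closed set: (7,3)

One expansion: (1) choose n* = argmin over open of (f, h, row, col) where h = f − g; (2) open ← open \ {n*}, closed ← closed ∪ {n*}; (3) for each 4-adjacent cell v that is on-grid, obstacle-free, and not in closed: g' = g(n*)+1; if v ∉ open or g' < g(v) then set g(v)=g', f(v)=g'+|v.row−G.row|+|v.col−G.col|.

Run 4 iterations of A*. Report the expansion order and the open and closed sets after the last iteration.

order=[(6,3) → (5,3) → (4,3) → (3,3)]; open=[(2,3) g=5 f=9, (3,2) g=5 f=7, (3,4) g=5 f=9, (4,2) g=4 f=7, (4,4) g=4 f=9, (5,4) g=3 f=9, (6,2) g=2 f=7, (6,4) g=2 f=9, (7,2) g=1 f=7, (7,4) g=1 f=9]; closed=[(3,3), (4,3), (5,3), (6,3), (7,3)]

step 1: expand (6,3) (f=7, h=6) → closed; open now [(5,3) g=2 f=7, (6,2) g=2 f=7, (6,4) g=2 f=9, (7,2) g=1 f=7, (7,4) g=1 f=9]
step 2: expand (5,3) (f=7, h=5) → closed; open now [(4,3) g=3 f=7, (5,4) g=3 f=9, (6,2) g=2 f=7, (6,4) g=2 f=9, (7,2) g=1 f=7, (7,4) g=1 f=9]
step 3: expand (4,3) (f=7, h=4) → closed; open now [(3,3) g=4 f=7, (4,2) g=4 f=7, (4,4) g=4 f=9, (5,4) g=3 f=9, (6,2) g=2 f=7, (6,4) g=2 f=9, (7,2) g=1 f=7, (7,4) g=1 f=9]
step 4: expand (3,3) (f=7, h=3) → closed; open now [(2,3) g=5 f=9, (3,2) g=5 f=7, (3,4) g=5 f=9, (4,2) g=4 f=7, (4,4) g=4 f=9, (5,4) g=3 f=9, (6,2) g=2 f=7, (6,4) g=2 f=9, (7,2) g=1 f=7, (7,4) g=1 f=9]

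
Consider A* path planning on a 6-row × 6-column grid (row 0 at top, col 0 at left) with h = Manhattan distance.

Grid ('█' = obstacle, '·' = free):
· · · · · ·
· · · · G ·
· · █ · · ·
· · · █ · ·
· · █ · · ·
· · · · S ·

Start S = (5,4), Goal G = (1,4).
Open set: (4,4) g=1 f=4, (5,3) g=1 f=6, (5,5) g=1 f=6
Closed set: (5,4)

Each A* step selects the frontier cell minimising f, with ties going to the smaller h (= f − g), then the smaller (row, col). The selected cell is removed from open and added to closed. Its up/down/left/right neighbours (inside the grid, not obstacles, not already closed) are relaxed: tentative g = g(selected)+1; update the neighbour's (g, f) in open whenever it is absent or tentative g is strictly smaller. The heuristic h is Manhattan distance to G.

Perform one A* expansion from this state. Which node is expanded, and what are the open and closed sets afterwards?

expanded=(4,4); open=[(3,4) g=2 f=4, (4,3) g=2 f=6, (4,5) g=2 f=6, (5,3) g=1 f=6, (5,5) g=1 f=6]; closed=[(4,4), (5,4)]

step 1: expand (4,4) (f=4, h=3) → closed; open now [(3,4) g=2 f=4, (4,3) g=2 f=6, (4,5) g=2 f=6, (5,3) g=1 f=6, (5,5) g=1 f=6]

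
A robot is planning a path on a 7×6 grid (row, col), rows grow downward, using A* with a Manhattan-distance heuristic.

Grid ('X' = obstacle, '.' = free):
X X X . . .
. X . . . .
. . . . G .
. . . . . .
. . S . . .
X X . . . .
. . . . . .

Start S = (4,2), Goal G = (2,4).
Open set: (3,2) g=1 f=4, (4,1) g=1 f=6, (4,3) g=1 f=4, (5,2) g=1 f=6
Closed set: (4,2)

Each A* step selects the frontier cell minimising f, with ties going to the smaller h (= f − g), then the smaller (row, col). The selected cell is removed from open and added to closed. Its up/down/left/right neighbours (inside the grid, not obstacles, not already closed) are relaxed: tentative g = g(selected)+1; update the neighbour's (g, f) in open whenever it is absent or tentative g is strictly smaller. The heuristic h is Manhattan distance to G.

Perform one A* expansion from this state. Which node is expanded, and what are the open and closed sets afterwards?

step 1: expand (3,2) (f=4, h=3) → closed; open now [(2,2) g=2 f=4, (3,1) g=2 f=6, (3,3) g=2 f=4, (4,1) g=1 f=6, (4,3) g=1 f=4, (5,2) g=1 f=6]

expanded=(3,2); open=[(2,2) g=2 f=4, (3,1) g=2 f=6, (3,3) g=2 f=4, (4,1) g=1 f=6, (4,3) g=1 f=4, (5,2) g=1 f=6]; closed=[(3,2), (4,2)]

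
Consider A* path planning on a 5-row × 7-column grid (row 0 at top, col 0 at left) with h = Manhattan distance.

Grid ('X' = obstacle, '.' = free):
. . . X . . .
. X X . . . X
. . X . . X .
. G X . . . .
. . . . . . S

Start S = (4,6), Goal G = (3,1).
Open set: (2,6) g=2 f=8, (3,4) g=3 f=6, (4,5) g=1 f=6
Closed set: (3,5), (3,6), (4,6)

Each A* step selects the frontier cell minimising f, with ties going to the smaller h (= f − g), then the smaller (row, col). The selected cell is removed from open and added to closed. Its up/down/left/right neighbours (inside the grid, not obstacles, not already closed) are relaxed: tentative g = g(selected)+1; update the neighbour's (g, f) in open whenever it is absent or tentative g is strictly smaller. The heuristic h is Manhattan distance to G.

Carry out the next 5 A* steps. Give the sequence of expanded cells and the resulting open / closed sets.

step 1: expand (3,4) (f=6, h=3) → closed; open now [(2,4) g=4 f=8, (2,6) g=2 f=8, (3,3) g=4 f=6, (4,4) g=4 f=8, (4,5) g=1 f=6]
step 2: expand (3,3) (f=6, h=2) → closed; open now [(2,3) g=5 f=8, (2,4) g=4 f=8, (2,6) g=2 f=8, (4,3) g=5 f=8, (4,4) g=4 f=8, (4,5) g=1 f=6]
step 3: expand (4,5) (f=6, h=5) → closed; open now [(2,3) g=5 f=8, (2,4) g=4 f=8, (2,6) g=2 f=8, (4,3) g=5 f=8, (4,4) g=2 f=6]
step 4: expand (4,4) (f=6, h=4) → closed; open now [(2,3) g=5 f=8, (2,4) g=4 f=8, (2,6) g=2 f=8, (4,3) g=3 f=6]
step 5: expand (4,3) (f=6, h=3) → closed; open now [(2,3) g=5 f=8, (2,4) g=4 f=8, (2,6) g=2 f=8, (4,2) g=4 f=6]

order=[(3,4) → (3,3) → (4,5) → (4,4) → (4,3)]; open=[(2,3) g=5 f=8, (2,4) g=4 f=8, (2,6) g=2 f=8, (4,2) g=4 f=6]; closed=[(3,3), (3,4), (3,5), (3,6), (4,3), (4,4), (4,5), (4,6)]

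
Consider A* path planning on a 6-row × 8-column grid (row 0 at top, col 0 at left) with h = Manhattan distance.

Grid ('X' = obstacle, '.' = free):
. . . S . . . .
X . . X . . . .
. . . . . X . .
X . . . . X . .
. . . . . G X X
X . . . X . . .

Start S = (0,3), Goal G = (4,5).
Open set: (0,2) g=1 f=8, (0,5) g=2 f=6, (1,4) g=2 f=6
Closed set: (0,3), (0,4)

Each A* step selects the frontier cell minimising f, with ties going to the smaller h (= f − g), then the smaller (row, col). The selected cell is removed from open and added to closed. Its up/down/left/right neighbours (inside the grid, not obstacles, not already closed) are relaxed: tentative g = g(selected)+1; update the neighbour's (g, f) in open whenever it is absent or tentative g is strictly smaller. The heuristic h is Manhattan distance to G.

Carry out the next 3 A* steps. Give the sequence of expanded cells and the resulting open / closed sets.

order=[(0,5) → (1,5) → (1,4)]; open=[(0,2) g=1 f=8, (0,6) g=3 f=8, (1,6) g=4 f=8, (2,4) g=3 f=6]; closed=[(0,3), (0,4), (0,5), (1,4), (1,5)]

step 1: expand (0,5) (f=6, h=4) → closed; open now [(0,2) g=1 f=8, (0,6) g=3 f=8, (1,4) g=2 f=6, (1,5) g=3 f=6]
step 2: expand (1,5) (f=6, h=3) → closed; open now [(0,2) g=1 f=8, (0,6) g=3 f=8, (1,4) g=2 f=6, (1,6) g=4 f=8]
step 3: expand (1,4) (f=6, h=4) → closed; open now [(0,2) g=1 f=8, (0,6) g=3 f=8, (1,6) g=4 f=8, (2,4) g=3 f=6]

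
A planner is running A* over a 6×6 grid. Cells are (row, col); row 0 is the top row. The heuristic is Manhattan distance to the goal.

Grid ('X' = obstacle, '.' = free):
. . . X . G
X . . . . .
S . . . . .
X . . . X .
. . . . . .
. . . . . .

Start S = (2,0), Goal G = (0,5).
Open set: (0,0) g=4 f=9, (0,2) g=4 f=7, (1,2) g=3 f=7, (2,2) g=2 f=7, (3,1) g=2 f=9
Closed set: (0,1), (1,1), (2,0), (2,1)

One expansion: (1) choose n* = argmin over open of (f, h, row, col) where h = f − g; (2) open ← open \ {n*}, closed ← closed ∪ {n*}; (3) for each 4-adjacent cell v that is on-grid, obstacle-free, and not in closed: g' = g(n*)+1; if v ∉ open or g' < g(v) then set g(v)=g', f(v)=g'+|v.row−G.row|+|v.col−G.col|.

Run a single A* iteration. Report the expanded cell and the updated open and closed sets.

expanded=(0,2); open=[(0,0) g=4 f=9, (1,2) g=3 f=7, (2,2) g=2 f=7, (3,1) g=2 f=9]; closed=[(0,1), (0,2), (1,1), (2,0), (2,1)]

step 1: expand (0,2) (f=7, h=3) → closed; open now [(0,0) g=4 f=9, (1,2) g=3 f=7, (2,2) g=2 f=7, (3,1) g=2 f=9]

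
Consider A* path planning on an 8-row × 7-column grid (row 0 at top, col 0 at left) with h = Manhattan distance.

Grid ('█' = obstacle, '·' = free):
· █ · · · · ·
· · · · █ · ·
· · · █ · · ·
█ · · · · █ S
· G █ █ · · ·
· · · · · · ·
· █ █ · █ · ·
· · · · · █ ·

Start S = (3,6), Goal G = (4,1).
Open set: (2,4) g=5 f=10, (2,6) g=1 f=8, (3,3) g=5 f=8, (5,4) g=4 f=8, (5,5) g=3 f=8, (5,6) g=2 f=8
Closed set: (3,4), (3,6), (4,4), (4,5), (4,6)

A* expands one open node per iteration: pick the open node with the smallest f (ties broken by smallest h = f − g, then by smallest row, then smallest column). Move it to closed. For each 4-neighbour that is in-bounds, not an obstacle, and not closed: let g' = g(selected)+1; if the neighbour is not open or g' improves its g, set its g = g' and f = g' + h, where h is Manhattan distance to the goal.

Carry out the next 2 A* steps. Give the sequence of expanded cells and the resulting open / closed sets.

step 1: expand (3,3) (f=8, h=3) → closed; open now [(2,4) g=5 f=10, (2,6) g=1 f=8, (3,2) g=6 f=8, (5,4) g=4 f=8, (5,5) g=3 f=8, (5,6) g=2 f=8]
step 2: expand (3,2) (f=8, h=2) → closed; open now [(2,2) g=7 f=10, (2,4) g=5 f=10, (2,6) g=1 f=8, (3,1) g=7 f=8, (5,4) g=4 f=8, (5,5) g=3 f=8, (5,6) g=2 f=8]

order=[(3,3) → (3,2)]; open=[(2,2) g=7 f=10, (2,4) g=5 f=10, (2,6) g=1 f=8, (3,1) g=7 f=8, (5,4) g=4 f=8, (5,5) g=3 f=8, (5,6) g=2 f=8]; closed=[(3,2), (3,3), (3,4), (3,6), (4,4), (4,5), (4,6)]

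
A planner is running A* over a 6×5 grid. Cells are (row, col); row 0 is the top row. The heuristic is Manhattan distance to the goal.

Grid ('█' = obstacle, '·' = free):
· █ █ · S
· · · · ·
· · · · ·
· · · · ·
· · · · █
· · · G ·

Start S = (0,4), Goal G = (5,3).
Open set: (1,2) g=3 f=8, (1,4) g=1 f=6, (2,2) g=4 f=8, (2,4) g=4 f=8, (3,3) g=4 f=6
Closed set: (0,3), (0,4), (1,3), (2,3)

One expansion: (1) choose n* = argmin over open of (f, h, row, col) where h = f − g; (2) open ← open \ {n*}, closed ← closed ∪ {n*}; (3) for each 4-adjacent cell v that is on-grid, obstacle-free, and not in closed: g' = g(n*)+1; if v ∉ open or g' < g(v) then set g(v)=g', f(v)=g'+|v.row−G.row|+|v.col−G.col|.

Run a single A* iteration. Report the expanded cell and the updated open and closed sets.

expanded=(3,3); open=[(1,2) g=3 f=8, (1,4) g=1 f=6, (2,2) g=4 f=8, (2,4) g=4 f=8, (3,2) g=5 f=8, (3,4) g=5 f=8, (4,3) g=5 f=6]; closed=[(0,3), (0,4), (1,3), (2,3), (3,3)]

step 1: expand (3,3) (f=6, h=2) → closed; open now [(1,2) g=3 f=8, (1,4) g=1 f=6, (2,2) g=4 f=8, (2,4) g=4 f=8, (3,2) g=5 f=8, (3,4) g=5 f=8, (4,3) g=5 f=6]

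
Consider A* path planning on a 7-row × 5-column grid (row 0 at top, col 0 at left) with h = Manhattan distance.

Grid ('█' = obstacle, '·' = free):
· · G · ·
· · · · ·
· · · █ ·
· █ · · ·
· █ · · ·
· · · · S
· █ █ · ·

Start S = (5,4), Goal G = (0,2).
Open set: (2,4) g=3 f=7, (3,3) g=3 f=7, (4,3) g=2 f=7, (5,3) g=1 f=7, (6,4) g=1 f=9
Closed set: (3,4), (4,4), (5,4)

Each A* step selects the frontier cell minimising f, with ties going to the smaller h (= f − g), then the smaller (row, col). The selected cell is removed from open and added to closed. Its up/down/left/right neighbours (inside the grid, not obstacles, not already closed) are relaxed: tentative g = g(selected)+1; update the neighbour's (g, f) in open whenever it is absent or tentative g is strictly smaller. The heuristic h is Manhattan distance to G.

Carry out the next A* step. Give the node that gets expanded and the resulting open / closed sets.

step 1: expand (2,4) (f=7, h=4) → closed; open now [(1,4) g=4 f=7, (3,3) g=3 f=7, (4,3) g=2 f=7, (5,3) g=1 f=7, (6,4) g=1 f=9]

expanded=(2,4); open=[(1,4) g=4 f=7, (3,3) g=3 f=7, (4,3) g=2 f=7, (5,3) g=1 f=7, (6,4) g=1 f=9]; closed=[(2,4), (3,4), (4,4), (5,4)]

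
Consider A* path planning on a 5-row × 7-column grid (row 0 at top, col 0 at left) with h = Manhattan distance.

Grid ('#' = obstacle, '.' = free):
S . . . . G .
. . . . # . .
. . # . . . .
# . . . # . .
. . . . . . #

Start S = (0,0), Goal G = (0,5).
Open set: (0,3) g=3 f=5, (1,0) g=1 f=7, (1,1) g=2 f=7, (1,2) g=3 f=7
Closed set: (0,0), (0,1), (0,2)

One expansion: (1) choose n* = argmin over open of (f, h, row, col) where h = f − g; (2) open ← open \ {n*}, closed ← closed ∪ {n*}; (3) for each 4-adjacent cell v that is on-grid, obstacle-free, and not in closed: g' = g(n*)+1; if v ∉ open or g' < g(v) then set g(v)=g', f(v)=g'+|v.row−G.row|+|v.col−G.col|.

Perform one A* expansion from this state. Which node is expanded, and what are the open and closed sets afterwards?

expanded=(0,3); open=[(0,4) g=4 f=5, (1,0) g=1 f=7, (1,1) g=2 f=7, (1,2) g=3 f=7, (1,3) g=4 f=7]; closed=[(0,0), (0,1), (0,2), (0,3)]

step 1: expand (0,3) (f=5, h=2) → closed; open now [(0,4) g=4 f=5, (1,0) g=1 f=7, (1,1) g=2 f=7, (1,2) g=3 f=7, (1,3) g=4 f=7]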